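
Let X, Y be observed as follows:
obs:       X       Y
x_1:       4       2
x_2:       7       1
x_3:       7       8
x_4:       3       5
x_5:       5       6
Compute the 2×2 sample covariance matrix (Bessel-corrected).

Step 1 — column means:
  mean(X) = (4 + 7 + 7 + 3 + 5) / 5 = 26/5 = 5.2
  mean(Y) = (2 + 1 + 8 + 5 + 6) / 5 = 22/5 = 4.4

Step 2 — sample covariance S[i,j] = (1/(n-1)) · Σ_k (x_{k,i} - mean_i) · (x_{k,j} - mean_j), with n-1 = 4.
  S[X,X] = ((-1.2)·(-1.2) + (1.8)·(1.8) + (1.8)·(1.8) + (-2.2)·(-2.2) + (-0.2)·(-0.2)) / 4 = 12.8/4 = 3.2
  S[X,Y] = ((-1.2)·(-2.4) + (1.8)·(-3.4) + (1.8)·(3.6) + (-2.2)·(0.6) + (-0.2)·(1.6)) / 4 = 1.6/4 = 0.4
  S[Y,Y] = ((-2.4)·(-2.4) + (-3.4)·(-3.4) + (3.6)·(3.6) + (0.6)·(0.6) + (1.6)·(1.6)) / 4 = 33.2/4 = 8.3

S is symmetric (S[j,i] = S[i,j]). Assembling:

S = [[3.2, 0.4],
 [0.4, 8.3]]


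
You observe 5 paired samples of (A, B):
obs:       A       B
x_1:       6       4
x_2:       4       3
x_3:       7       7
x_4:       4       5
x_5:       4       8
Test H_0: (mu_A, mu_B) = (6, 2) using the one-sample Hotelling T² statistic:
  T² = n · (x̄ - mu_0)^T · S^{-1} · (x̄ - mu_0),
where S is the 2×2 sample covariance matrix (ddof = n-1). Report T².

Step 1 — sample mean vector:
  mean(A) = (6 + 4 + 7 + 4 + 4) / 5 = 25/5 = 5
  mean(B) = (4 + 3 + 7 + 5 + 8) / 5 = 27/5 = 5.4
  x̄ = (5, 5.4),  deviation x̄ - mu_0 = (5, 5.4) - (6, 2) = (-1, 3.4).

Step 2 — sample covariance matrix, S[i,j] = (1/(n-1)) · Σ_k (x_{k,i} - mean_i) · (x_{k,j} - mean_j), divisor n-1 = 4:
  S[A,A] = ((1)·(1) + (-1)·(-1) + (2)·(2) + (-1)·(-1) + (-1)·(-1)) / 4 = 8/4 = 2
  S[A,B] = ((1)·(-1.4) + (-1)·(-2.4) + (2)·(1.6) + (-1)·(-0.4) + (-1)·(2.6)) / 4 = 2/4 = 0.5
  S[B,B] = ((-1.4)·(-1.4) + (-2.4)·(-2.4) + (1.6)·(1.6) + (-0.4)·(-0.4) + (2.6)·(2.6)) / 4 = 17.2/4 = 4.3
  S = [[2, 0.5],
 [0.5, 4.3]].

Step 3 — invert S. det(S) = 2·4.3 - (0.5)² = 8.35.
  S^{-1} = (1/det) · [[d, -b], [-b, a]] = [[0.515, -0.0599],
 [-0.0599, 0.2395]].

Step 4 — quadratic form (x̄ - mu_0)^T · S^{-1} · (x̄ - mu_0):
  S^{-1} · (x̄ - mu_0) = (-0.7186, 0.8743),
  (x̄ - mu_0)^T · [...] = (-1)·(-0.7186) + (3.4)·(0.8743) = 3.691.

Step 5 — scale by n: T² = 5 · 3.691 = 18.4551.

T² ≈ 18.4551


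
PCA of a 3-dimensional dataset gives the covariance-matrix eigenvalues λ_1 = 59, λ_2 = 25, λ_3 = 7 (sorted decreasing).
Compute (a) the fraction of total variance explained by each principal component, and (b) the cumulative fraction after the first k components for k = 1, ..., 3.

Step 1 — total variance = trace(Sigma) = Σ λ_i = 59 + 25 + 7 = 91.

Step 2 — fraction explained by component i = λ_i / Σ λ:
  PC1: 59/91 = 0.6484
  PC2: 25/91 = 0.2747
  PC3: 7/91 = 0.0769

Step 3 — cumulative fraction after k components = (λ_1 + ... + λ_k) / Σ λ:
  k = 1: 59/91 = 0.6484
  k = 2: (59 + 25)/91 = 84/91 = 0.9231
  k = 3: (59 + 25 + 7)/91 = 91/91 = 1

Summary (fraction, with percent):

explained: PC1 0.6484 (64.84%), PC2 0.2747 (27.47%), PC3 0.0769 (7.69%);  cumulative: 0.6484, 0.9231, 1


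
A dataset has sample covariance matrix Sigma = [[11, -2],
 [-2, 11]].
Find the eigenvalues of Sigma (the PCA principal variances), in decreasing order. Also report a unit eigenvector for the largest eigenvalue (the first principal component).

Step 1 — characteristic polynomial of 2×2 Sigma:
  det(Sigma - λI) = λ² - trace · λ + det = 0.
  trace = 11 + 11 = 22, det = 11·11 - (-2)² = 117.
Step 2 — discriminant:
  Δ = trace² - 4·det = 484 - 468 = 16.
Step 3 — eigenvalues:
  λ = (trace ± √Δ)/2 = (22 ± 4)/2,
  λ_1 = 13,  λ_2 = 9.

Step 4 — unit eigenvector for λ_1: solve (Sigma - λ_1 I)v = 0. First row:
  (11 - 13)·v_x + (-2)·v_y = 0, i.e. (-2)·v_x + (-2)·v_y = 0,
  so v ∝ (b, λ_1 - a) = (-2, 2); multiply by -1 so the first entry is positive: u = (2, -2).
  ||u|| = √((2)² + (-2)²) = √(8) ≈ 2.8284,
  v_1 = u/||u|| ≈ (0.7071, -0.7071) (||v_1|| = 1).

λ_1 = 13,  λ_2 = 9;  v_1 ≈ (0.7071, -0.7071)


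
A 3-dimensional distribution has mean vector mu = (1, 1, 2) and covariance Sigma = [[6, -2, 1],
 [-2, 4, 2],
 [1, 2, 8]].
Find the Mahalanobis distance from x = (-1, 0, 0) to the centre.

Step 1 — centre the observation: (x - mu) = (-2, -1, -2).

Step 2 — invert Sigma (cofactor / det for 3×3, or solve directly):
  Sigma^{-1} = [[0.2258, 0.1452, -0.0645],
 [0.1452, 0.379, -0.1129],
 [-0.0645, -0.1129, 0.1613]].

Step 3 — form the quadratic (x - mu)^T · Sigma^{-1} · (x - mu):
  Sigma^{-1} · (x - mu) = (-0.4677, -0.4435, -0.0806).
  (x - mu)^T · [Sigma^{-1} · (x - mu)] = (-2)·(-0.4677) + (-1)·(-0.4435) + (-2)·(-0.0806) = 1.5403.

Step 4 — take square root: d = √(1.5403) ≈ 1.2411.

d(x, mu) = √(1.5403) ≈ 1.2411


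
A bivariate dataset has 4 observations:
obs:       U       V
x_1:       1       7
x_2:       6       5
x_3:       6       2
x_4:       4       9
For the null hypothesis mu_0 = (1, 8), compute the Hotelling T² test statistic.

Step 1 — sample mean vector:
  mean(U) = (1 + 6 + 6 + 4) / 4 = 17/4 = 4.25
  mean(V) = (7 + 5 + 2 + 9) / 4 = 23/4 = 5.75
  x̄ = (4.25, 5.75),  deviation x̄ - mu_0 = (4.25, 5.75) - (1, 8) = (3.25, -2.25).

Step 2 — sample covariance matrix, S[i,j] = (1/(n-1)) · Σ_k (x_{k,i} - mean_i) · (x_{k,j} - mean_j), divisor n-1 = 3:
  S[U,U] = ((-3.25)·(-3.25) + (1.75)·(1.75) + (1.75)·(1.75) + (-0.25)·(-0.25)) / 3 = 16.75/3 = 5.5833
  S[U,V] = ((-3.25)·(1.25) + (1.75)·(-0.75) + (1.75)·(-3.75) + (-0.25)·(3.25)) / 3 = -12.75/3 = -4.25
  S[V,V] = ((1.25)·(1.25) + (-0.75)·(-0.75) + (-3.75)·(-3.75) + (3.25)·(3.25)) / 3 = 26.75/3 = 8.9167
  S = [[5.5833, -4.25],
 [-4.25, 8.9167]].

Step 3 — invert S. det(S) = 5.5833·8.9167 - (-4.25)² = 31.7222.
  S^{-1} = (1/det) · [[d, -b], [-b, a]] = [[0.2811, 0.134],
 [0.134, 0.176]].

Step 4 — quadratic form (x̄ - mu_0)^T · S^{-1} · (x̄ - mu_0):
  S^{-1} · (x̄ - mu_0) = (0.6121, 0.0394),
  (x̄ - mu_0)^T · [...] = (3.25)·(0.6121) + (-2.25)·(0.0394) = 1.9006.

Step 5 — scale by n: T² = 4 · 1.9006 = 7.6025.

T² ≈ 7.6025


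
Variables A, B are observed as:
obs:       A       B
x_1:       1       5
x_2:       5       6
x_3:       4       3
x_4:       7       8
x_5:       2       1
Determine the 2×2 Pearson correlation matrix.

Step 1 — column means:
  mean(A) = (1 + 5 + 4 + 7 + 2) / 5 = 19/5 = 3.8
  mean(B) = (5 + 6 + 3 + 8 + 1) / 5 = 23/5 = 4.6

Step 2 — sample variances and covariances s[i,j] = (1/(n-1)) · Σ_k (x_{k,i} - mean_i) · (x_{k,j} - mean_j), with n-1 = 4:
  s[A,A] = ((-2.8)·(-2.8) + (1.2)·(1.2) + (0.2)·(0.2) + (3.2)·(3.2) + (-1.8)·(-1.8)) / 4 = 22.8/4 = 5.7
  s[A,B] = ((-2.8)·(0.4) + (1.2)·(1.4) + (0.2)·(-1.6) + (3.2)·(3.4) + (-1.8)·(-3.6)) / 4 = 17.6/4 = 4.4
  s[B,B] = ((0.4)·(0.4) + (1.4)·(1.4) + (-1.6)·(-1.6) + (3.4)·(3.4) + (-3.6)·(-3.6)) / 4 = 29.2/4 = 7.3
  Sample standard deviations s_i = √(s[i,i]):
  s(A) = √(5.7) = 2.3875
  s(B) = √(7.3) = 2.7019

Step 3 — r_{ij} = s_{ij} / (s_i · s_j):
  r[A,A] = 1 (diagonal).
  r[A,B] = 4.4 / (2.3875 · 2.7019) = 4.4 / 6.4506 = 0.6821
  r[B,B] = 1 (diagonal).

R is symmetric with unit diagonal. Assembling:

R = [[1, 0.6821],
 [0.6821, 1]]


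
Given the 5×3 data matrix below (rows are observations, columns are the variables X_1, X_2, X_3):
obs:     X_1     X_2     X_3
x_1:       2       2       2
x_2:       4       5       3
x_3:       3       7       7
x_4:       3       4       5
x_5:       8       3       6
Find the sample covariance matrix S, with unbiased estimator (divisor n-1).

Step 1 — column means:
  mean(X_1) = (2 + 4 + 3 + 3 + 8) / 5 = 20/5 = 4
  mean(X_2) = (2 + 5 + 7 + 4 + 3) / 5 = 21/5 = 4.2
  mean(X_3) = (2 + 3 + 7 + 5 + 6) / 5 = 23/5 = 4.6

Step 2 — sample covariance S[i,j] = (1/(n-1)) · Σ_k (x_{k,i} - mean_i) · (x_{k,j} - mean_j), with n-1 = 4.
  S[X_1,X_1] = ((-2)·(-2) + (0)·(0) + (-1)·(-1) + (-1)·(-1) + (4)·(4)) / 4 = 22/4 = 5.5
  S[X_1,X_2] = ((-2)·(-2.2) + (0)·(0.8) + (-1)·(2.8) + (-1)·(-0.2) + (4)·(-1.2)) / 4 = -3/4 = -0.75
  S[X_1,X_3] = ((-2)·(-2.6) + (0)·(-1.6) + (-1)·(2.4) + (-1)·(0.4) + (4)·(1.4)) / 4 = 8/4 = 2
  S[X_2,X_2] = ((-2.2)·(-2.2) + (0.8)·(0.8) + (2.8)·(2.8) + (-0.2)·(-0.2) + (-1.2)·(-1.2)) / 4 = 14.8/4 = 3.7
  S[X_2,X_3] = ((-2.2)·(-2.6) + (0.8)·(-1.6) + (2.8)·(2.4) + (-0.2)·(0.4) + (-1.2)·(1.4)) / 4 = 9.4/4 = 2.35
  S[X_3,X_3] = ((-2.6)·(-2.6) + (-1.6)·(-1.6) + (2.4)·(2.4) + (0.4)·(0.4) + (1.4)·(1.4)) / 4 = 17.2/4 = 4.3

S is symmetric (S[j,i] = S[i,j]). Assembling:

S = [[5.5, -0.75, 2],
 [-0.75, 3.7, 2.35],
 [2, 2.35, 4.3]]


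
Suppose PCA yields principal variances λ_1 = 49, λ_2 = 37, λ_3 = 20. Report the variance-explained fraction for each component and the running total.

Step 1 — total variance = trace(Sigma) = Σ λ_i = 49 + 37 + 20 = 106.

Step 2 — fraction explained by component i = λ_i / Σ λ:
  PC1: 49/106 = 0.4623
  PC2: 37/106 = 0.3491
  PC3: 20/106 = 0.1887

Step 3 — cumulative fraction after k components = (λ_1 + ... + λ_k) / Σ λ:
  k = 1: 49/106 = 0.4623
  k = 2: (49 + 37)/106 = 86/106 = 0.8113
  k = 3: (49 + 37 + 20)/106 = 106/106 = 1

Summary (fraction, with percent):

explained: PC1 0.4623 (46.23%), PC2 0.3491 (34.91%), PC3 0.1887 (18.87%);  cumulative: 0.4623, 0.8113, 1


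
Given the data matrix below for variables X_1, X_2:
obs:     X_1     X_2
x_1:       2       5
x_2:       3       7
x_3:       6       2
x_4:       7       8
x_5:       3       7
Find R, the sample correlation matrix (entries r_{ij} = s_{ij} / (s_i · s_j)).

Step 1 — column means:
  mean(X_1) = (2 + 3 + 6 + 7 + 3) / 5 = 21/5 = 4.2
  mean(X_2) = (5 + 7 + 2 + 8 + 7) / 5 = 29/5 = 5.8

Step 2 — sample variances and covariances s[i,j] = (1/(n-1)) · Σ_k (x_{k,i} - mean_i) · (x_{k,j} - mean_j), with n-1 = 4:
  s[X_1,X_1] = ((-2.2)·(-2.2) + (-1.2)·(-1.2) + (1.8)·(1.8) + (2.8)·(2.8) + (-1.2)·(-1.2)) / 4 = 18.8/4 = 4.7
  s[X_1,X_2] = ((-2.2)·(-0.8) + (-1.2)·(1.2) + (1.8)·(-3.8) + (2.8)·(2.2) + (-1.2)·(1.2)) / 4 = -1.8/4 = -0.45
  s[X_2,X_2] = ((-0.8)·(-0.8) + (1.2)·(1.2) + (-3.8)·(-3.8) + (2.2)·(2.2) + (1.2)·(1.2)) / 4 = 22.8/4 = 5.7
  Sample standard deviations s_i = √(s[i,i]):
  s(X_1) = √(4.7) = 2.1679
  s(X_2) = √(5.7) = 2.3875

Step 3 — r_{ij} = s_{ij} / (s_i · s_j):
  r[X_1,X_1] = 1 (diagonal).
  r[X_1,X_2] = -0.45 / (2.1679 · 2.3875) = -0.45 / 5.1759 = -0.0869
  r[X_2,X_2] = 1 (diagonal).

R is symmetric with unit diagonal. Assembling:

R = [[1, -0.0869],
 [-0.0869, 1]]


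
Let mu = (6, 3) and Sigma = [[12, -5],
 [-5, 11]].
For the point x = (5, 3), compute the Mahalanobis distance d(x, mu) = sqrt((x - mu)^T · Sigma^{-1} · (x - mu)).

Step 1 — centre the observation: (x - mu) = (-1, 0).

Step 2 — invert Sigma. det(Sigma) = 12·11 - (-5)² = 107.
  Sigma^{-1} = (1/det) · [[d, -b], [-b, a]] = [[0.1028, 0.0467],
 [0.0467, 0.1121]].

Step 3 — form the quadratic (x - mu)^T · Sigma^{-1} · (x - mu):
  Sigma^{-1} · (x - mu) = (-0.1028, -0.0467).
  (x - mu)^T · [Sigma^{-1} · (x - mu)] = (-1)·(-0.1028) + (0)·(-0.0467) = 0.1028.

Step 4 — take square root: d = √(0.1028) ≈ 0.3206.

d(x, mu) = √(0.1028) ≈ 0.3206


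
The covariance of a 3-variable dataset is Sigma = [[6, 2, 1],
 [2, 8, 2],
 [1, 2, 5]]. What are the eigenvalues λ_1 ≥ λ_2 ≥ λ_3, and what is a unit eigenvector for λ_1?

Step 1 — characteristic polynomial p(λ) = det(λI - Sigma) = λ³ - tr·λ² + c_1·λ - det, where tr = trace, c_1 = sum of the principal 2×2 minors, det = det(Sigma):
  tr = 6 + 8 + 5 = 19,
  c_1 = (6·8 - (2)²) + (6·5 - (1)²) + (8·5 - (2)²) = 44 + 29 + 36 = 109,
  det = 6·(8·5 - (2)²) - (2)·((2)·5 - (2)·(1)) + (1)·((2)·(2) - 8·(1)) = 6·(36) - (2)·(8) + (1)·(-4) = 196.
  So p(λ) = λ³ - 19λ² + 109λ - 196.
Step 2 — look for an integer root (rational root theorem: any rational root is an integer divisor of 196). Testing λ = 4:
  p(4) = 64 - 304 + 436 - 196 = 0  ✓
  Dividing out (λ - 4): p(λ) = (λ - 4)(λ² - 15λ + 49).
Step 3 — remaining eigenvalues from the quadratic λ² - 15λ + 49 = 0:
  Δ = 15² - 4·49 = 225 - 196 = 29,  λ = (15 ± √29)/2 = (15 ± 5.3852)/2 ≈ 10.1926 or 4.8074.
  Sorted: λ_1 = 10.1926,  λ_2 = 4.8074,  λ_3 = 4  (check: sum = 19 = tr ✓).

Step 4 — unit eigenvector for λ_1 ≈ 10.1926: v spans the null space of (Sigma - λ_1 I), whose rows are
  r_1 = (-4.1926, 2, 1),  r_2 = (2, -2.1926, 2),  r_3 = (1, 2, -5.1926).
  v is orthogonal to every row, so take v ∝ r_1 × r_2 = ((2)·(2) - (1)·(-2.1926), (1)·(2) - (-4.1926)·(2), (-4.1926)·(-2.1926) - (2)·(2)) ≈ (6.1926, 10.3852, 5.1926).
  Let u = (6.1926, 10.3852, 5.1926).
  ||u|| = √((6.1926)² + (10.3852)² + (5.1926)²) = √(173.1626) ≈ 13.1591,  v_1 = u/||u|| ≈ (0.4706, 0.7892, 0.3946) (||v_1|| = 1).

λ_1 = 10.1926,  λ_2 = 4.8074,  λ_3 = 4;  v_1 ≈ (0.4706, 0.7892, 0.3946)


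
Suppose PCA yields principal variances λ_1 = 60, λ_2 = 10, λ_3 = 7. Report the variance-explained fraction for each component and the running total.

Step 1 — total variance = trace(Sigma) = Σ λ_i = 60 + 10 + 7 = 77.

Step 2 — fraction explained by component i = λ_i / Σ λ:
  PC1: 60/77 = 0.7792
  PC2: 10/77 = 0.1299
  PC3: 7/77 = 0.0909

Step 3 — cumulative fraction after k components = (λ_1 + ... + λ_k) / Σ λ:
  k = 1: 60/77 = 0.7792
  k = 2: (60 + 10)/77 = 70/77 = 0.9091
  k = 3: (60 + 10 + 7)/77 = 77/77 = 1

Summary (fraction, with percent):

explained: PC1 0.7792 (77.92%), PC2 0.1299 (12.99%), PC3 0.0909 (9.09%);  cumulative: 0.7792, 0.9091, 1


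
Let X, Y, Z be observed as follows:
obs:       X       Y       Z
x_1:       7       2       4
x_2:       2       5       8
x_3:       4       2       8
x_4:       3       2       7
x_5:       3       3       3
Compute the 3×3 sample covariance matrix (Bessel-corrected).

Step 1 — column means:
  mean(X) = (7 + 2 + 4 + 3 + 3) / 5 = 19/5 = 3.8
  mean(Y) = (2 + 5 + 2 + 2 + 3) / 5 = 14/5 = 2.8
  mean(Z) = (4 + 8 + 8 + 7 + 3) / 5 = 30/5 = 6

Step 2 — sample covariance S[i,j] = (1/(n-1)) · Σ_k (x_{k,i} - mean_i) · (x_{k,j} - mean_j), with n-1 = 4.
  S[X,X] = ((3.2)·(3.2) + (-1.8)·(-1.8) + (0.2)·(0.2) + (-0.8)·(-0.8) + (-0.8)·(-0.8)) / 4 = 14.8/4 = 3.7
  S[X,Y] = ((3.2)·(-0.8) + (-1.8)·(2.2) + (0.2)·(-0.8) + (-0.8)·(-0.8) + (-0.8)·(0.2)) / 4 = -6.2/4 = -1.55
  S[X,Z] = ((3.2)·(-2) + (-1.8)·(2) + (0.2)·(2) + (-0.8)·(1) + (-0.8)·(-3)) / 4 = -8/4 = -2
  S[Y,Y] = ((-0.8)·(-0.8) + (2.2)·(2.2) + (-0.8)·(-0.8) + (-0.8)·(-0.8) + (0.2)·(0.2)) / 4 = 6.8/4 = 1.7
  S[Y,Z] = ((-0.8)·(-2) + (2.2)·(2) + (-0.8)·(2) + (-0.8)·(1) + (0.2)·(-3)) / 4 = 3/4 = 0.75
  S[Z,Z] = ((-2)·(-2) + (2)·(2) + (2)·(2) + (1)·(1) + (-3)·(-3)) / 4 = 22/4 = 5.5

S is symmetric (S[j,i] = S[i,j]). Assembling:

S = [[3.7, -1.55, -2],
 [-1.55, 1.7, 0.75],
 [-2, 0.75, 5.5]]


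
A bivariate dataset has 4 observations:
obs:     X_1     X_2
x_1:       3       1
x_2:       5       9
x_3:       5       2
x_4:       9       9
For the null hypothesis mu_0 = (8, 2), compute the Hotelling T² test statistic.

Step 1 — sample mean vector:
  mean(X_1) = (3 + 5 + 5 + 9) / 4 = 22/4 = 5.5
  mean(X_2) = (1 + 9 + 2 + 9) / 4 = 21/4 = 5.25
  x̄ = (5.5, 5.25),  deviation x̄ - mu_0 = (5.5, 5.25) - (8, 2) = (-2.5, 3.25).

Step 2 — sample covariance matrix, S[i,j] = (1/(n-1)) · Σ_k (x_{k,i} - mean_i) · (x_{k,j} - mean_j), divisor n-1 = 3:
  S[X_1,X_1] = ((-2.5)·(-2.5) + (-0.5)·(-0.5) + (-0.5)·(-0.5) + (3.5)·(3.5)) / 3 = 19/3 = 6.3333
  S[X_1,X_2] = ((-2.5)·(-4.25) + (-0.5)·(3.75) + (-0.5)·(-3.25) + (3.5)·(3.75)) / 3 = 23.5/3 = 7.8333
  S[X_2,X_2] = ((-4.25)·(-4.25) + (3.75)·(3.75) + (-3.25)·(-3.25) + (3.75)·(3.75)) / 3 = 56.75/3 = 18.9167
  S = [[6.3333, 7.8333],
 [7.8333, 18.9167]].

Step 3 — invert S. det(S) = 6.3333·18.9167 - (7.8333)² = 58.4444.
  S^{-1} = (1/det) · [[d, -b], [-b, a]] = [[0.3237, -0.134],
 [-0.134, 0.1084]].

Step 4 — quadratic form (x̄ - mu_0)^T · S^{-1} · (x̄ - mu_0):
  S^{-1} · (x̄ - mu_0) = (-1.2448, 0.6873),
  (x̄ - mu_0)^T · [...] = (-2.5)·(-1.2448) + (3.25)·(0.6873) = 5.3455.

Step 5 — scale by n: T² = 4 · 5.3455 = 21.3821.

T² ≈ 21.3821


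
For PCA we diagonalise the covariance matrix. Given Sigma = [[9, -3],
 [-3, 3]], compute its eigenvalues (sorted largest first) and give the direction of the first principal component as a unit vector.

Step 1 — characteristic polynomial of 2×2 Sigma:
  det(Sigma - λI) = λ² - trace · λ + det = 0.
  trace = 9 + 3 = 12, det = 9·3 - (-3)² = 18.
Step 2 — discriminant:
  Δ = trace² - 4·det = 144 - 72 = 72.
Step 3 — eigenvalues:
  λ = (trace ± √Δ)/2 = (12 ± 8.4853)/2,
  λ_1 = 10.2426,  λ_2 = 1.7574.

Step 4 — unit eigenvector for λ_1: solve (Sigma - λ_1 I)v = 0. First row:
  (9 - 10.2426)·v_x + (-3)·v_y = 0, i.e. (-1.2426)·v_x + (-3)·v_y = 0,
  so v ∝ (b, λ_1 - a) = (-3, 1.2426); multiply by -1 so the first entry is positive: u = (3, -1.2426).
  ||u|| = √((3)² + (-1.2426)²) = √(10.5442) ≈ 3.2472,
  v_1 = u/||u|| ≈ (0.9239, -0.3827) (||v_1|| = 1).

λ_1 = 10.2426,  λ_2 = 1.7574;  v_1 ≈ (0.9239, -0.3827)


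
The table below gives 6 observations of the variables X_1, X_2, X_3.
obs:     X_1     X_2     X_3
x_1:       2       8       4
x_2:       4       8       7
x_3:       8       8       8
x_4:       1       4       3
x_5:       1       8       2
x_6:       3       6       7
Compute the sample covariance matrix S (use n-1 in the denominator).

Step 1 — column means:
  mean(X_1) = (2 + 4 + 8 + 1 + 1 + 3) / 6 = 19/6 = 3.1667
  mean(X_2) = (8 + 8 + 8 + 4 + 8 + 6) / 6 = 42/6 = 7
  mean(X_3) = (4 + 7 + 8 + 3 + 2 + 7) / 6 = 31/6 = 5.1667

Step 2 — sample covariance S[i,j] = (1/(n-1)) · Σ_k (x_{k,i} - mean_i) · (x_{k,j} - mean_j), with n-1 = 5.
  S[X_1,X_1] = ((-1.1667)·(-1.1667) + (0.8333)·(0.8333) + (4.8333)·(4.8333) + (-2.1667)·(-2.1667) + (-2.1667)·(-2.1667) + (-0.1667)·(-0.1667)) / 5 = 34.8333/5 = 6.9667
  S[X_1,X_2] = ((-1.1667)·(1) + (0.8333)·(1) + (4.8333)·(1) + (-2.1667)·(-3) + (-2.1667)·(1) + (-0.1667)·(-1)) / 5 = 9/5 = 1.8
  S[X_1,X_3] = ((-1.1667)·(-1.1667) + (0.8333)·(1.8333) + (4.8333)·(2.8333) + (-2.1667)·(-2.1667) + (-2.1667)·(-3.1667) + (-0.1667)·(1.8333)) / 5 = 27.8333/5 = 5.5667
  S[X_2,X_2] = ((1)·(1) + (1)·(1) + (1)·(1) + (-3)·(-3) + (1)·(1) + (-1)·(-1)) / 5 = 14/5 = 2.8
  S[X_2,X_3] = ((1)·(-1.1667) + (1)·(1.8333) + (1)·(2.8333) + (-3)·(-2.1667) + (1)·(-3.1667) + (-1)·(1.8333)) / 5 = 5/5 = 1
  S[X_3,X_3] = ((-1.1667)·(-1.1667) + (1.8333)·(1.8333) + (2.8333)·(2.8333) + (-2.1667)·(-2.1667) + (-3.1667)·(-3.1667) + (1.8333)·(1.8333)) / 5 = 30.8333/5 = 6.1667

S is symmetric (S[j,i] = S[i,j]). Assembling:

S = [[6.9667, 1.8, 5.5667],
 [1.8, 2.8, 1],
 [5.5667, 1, 6.1667]]


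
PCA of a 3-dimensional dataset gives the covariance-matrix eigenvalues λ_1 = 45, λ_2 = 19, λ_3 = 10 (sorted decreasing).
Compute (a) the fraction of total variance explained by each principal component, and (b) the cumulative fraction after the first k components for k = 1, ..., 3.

Step 1 — total variance = trace(Sigma) = Σ λ_i = 45 + 19 + 10 = 74.

Step 2 — fraction explained by component i = λ_i / Σ λ:
  PC1: 45/74 = 0.6081
  PC2: 19/74 = 0.2568
  PC3: 10/74 = 0.1351

Step 3 — cumulative fraction after k components = (λ_1 + ... + λ_k) / Σ λ:
  k = 1: 45/74 = 0.6081
  k = 2: (45 + 19)/74 = 64/74 = 0.8649
  k = 3: (45 + 19 + 10)/74 = 74/74 = 1

Summary (fraction, with percent):

explained: PC1 0.6081 (60.81%), PC2 0.2568 (25.68%), PC3 0.1351 (13.51%);  cumulative: 0.6081, 0.8649, 1


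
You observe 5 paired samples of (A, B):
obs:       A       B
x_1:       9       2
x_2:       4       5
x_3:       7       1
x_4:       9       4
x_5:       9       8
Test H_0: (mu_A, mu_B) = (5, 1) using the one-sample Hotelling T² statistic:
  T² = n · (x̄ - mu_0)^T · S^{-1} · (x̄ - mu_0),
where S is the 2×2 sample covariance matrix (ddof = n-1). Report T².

Step 1 — sample mean vector:
  mean(A) = (9 + 4 + 7 + 9 + 9) / 5 = 38/5 = 7.6
  mean(B) = (2 + 5 + 1 + 4 + 8) / 5 = 20/5 = 4
  x̄ = (7.6, 4),  deviation x̄ - mu_0 = (7.6, 4) - (5, 1) = (2.6, 3).

Step 2 — sample covariance matrix, S[i,j] = (1/(n-1)) · Σ_k (x_{k,i} - mean_i) · (x_{k,j} - mean_j), divisor n-1 = 4:
  S[A,A] = ((1.4)·(1.4) + (-3.6)·(-3.6) + (-0.6)·(-0.6) + (1.4)·(1.4) + (1.4)·(1.4)) / 4 = 19.2/4 = 4.8
  S[A,B] = ((1.4)·(-2) + (-3.6)·(1) + (-0.6)·(-3) + (1.4)·(0) + (1.4)·(4)) / 4 = 1/4 = 0.25
  S[B,B] = ((-2)·(-2) + (1)·(1) + (-3)·(-3) + (0)·(0) + (4)·(4)) / 4 = 30/4 = 7.5
  S = [[4.8, 0.25],
 [0.25, 7.5]].

Step 3 — invert S. det(S) = 4.8·7.5 - (0.25)² = 35.9375.
  S^{-1} = (1/det) · [[d, -b], [-b, a]] = [[0.2087, -0.007],
 [-0.007, 0.1336]].

Step 4 — quadratic form (x̄ - mu_0)^T · S^{-1} · (x̄ - mu_0):
  S^{-1} · (x̄ - mu_0) = (0.5217, 0.3826),
  (x̄ - mu_0)^T · [...] = (2.6)·(0.5217) + (3)·(0.3826) = 2.5043.

Step 5 — scale by n: T² = 5 · 2.5043 = 12.5217.

T² ≈ 12.5217


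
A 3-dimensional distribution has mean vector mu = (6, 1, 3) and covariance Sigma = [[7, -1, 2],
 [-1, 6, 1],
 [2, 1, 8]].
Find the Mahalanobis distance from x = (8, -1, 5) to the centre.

Step 1 — centre the observation: (x - mu) = (2, -2, 2).

Step 2 — invert Sigma (cofactor / det for 3×3, or solve directly):
  Sigma^{-1} = [[0.1604, 0.0341, -0.0444],
 [0.0341, 0.1775, -0.0307],
 [-0.0444, -0.0307, 0.1399]].

Step 3 — form the quadratic (x - mu)^T · Sigma^{-1} · (x - mu):
  Sigma^{-1} · (x - mu) = (0.1638, -0.3481, 0.2526).
  (x - mu)^T · [Sigma^{-1} · (x - mu)] = (2)·(0.1638) + (-2)·(-0.3481) + (2)·(0.2526) = 1.529.

Step 4 — take square root: d = √(1.529) ≈ 1.2365.

d(x, mu) = √(1.529) ≈ 1.2365


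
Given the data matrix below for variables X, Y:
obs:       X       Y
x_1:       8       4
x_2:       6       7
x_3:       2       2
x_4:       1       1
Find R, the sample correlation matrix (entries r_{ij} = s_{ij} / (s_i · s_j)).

Step 1 — column means:
  mean(X) = (8 + 6 + 2 + 1) / 4 = 17/4 = 4.25
  mean(Y) = (4 + 7 + 2 + 1) / 4 = 14/4 = 3.5

Step 2 — sample variances and covariances s[i,j] = (1/(n-1)) · Σ_k (x_{k,i} - mean_i) · (x_{k,j} - mean_j), with n-1 = 3:
  s[X,X] = ((3.75)·(3.75) + (1.75)·(1.75) + (-2.25)·(-2.25) + (-3.25)·(-3.25)) / 3 = 32.75/3 = 10.9167
  s[X,Y] = ((3.75)·(0.5) + (1.75)·(3.5) + (-2.25)·(-1.5) + (-3.25)·(-2.5)) / 3 = 19.5/3 = 6.5
  s[Y,Y] = ((0.5)·(0.5) + (3.5)·(3.5) + (-1.5)·(-1.5) + (-2.5)·(-2.5)) / 3 = 21/3 = 7
  Sample standard deviations s_i = √(s[i,i]):
  s(X) = √(10.9167) = 3.304
  s(Y) = √(7) = 2.6458

Step 3 — r_{ij} = s_{ij} / (s_i · s_j):
  r[X,X] = 1 (diagonal).
  r[X,Y] = 6.5 / (3.304 · 2.6458) = 6.5 / 8.7417 = 0.7436
  r[Y,Y] = 1 (diagonal).

R is symmetric with unit diagonal. Assembling:

R = [[1, 0.7436],
 [0.7436, 1]]


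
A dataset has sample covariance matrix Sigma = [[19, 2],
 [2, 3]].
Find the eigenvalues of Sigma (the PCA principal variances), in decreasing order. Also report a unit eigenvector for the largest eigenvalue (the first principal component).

Step 1 — characteristic polynomial of 2×2 Sigma:
  det(Sigma - λI) = λ² - trace · λ + det = 0.
  trace = 19 + 3 = 22, det = 19·3 - (2)² = 53.
Step 2 — discriminant:
  Δ = trace² - 4·det = 484 - 212 = 272.
Step 3 — eigenvalues:
  λ = (trace ± √Δ)/2 = (22 ± 16.4924)/2,
  λ_1 = 19.2462,  λ_2 = 2.7538.

Step 4 — unit eigenvector for λ_1: solve (Sigma - λ_1 I)v = 0. First row:
  (19 - 19.2462)·v_x + (2)·v_y = 0, i.e. (-0.2462)·v_x + (2)·v_y = 0,
  so v ∝ (b, λ_1 - a) = (2, 0.2462) = u.
  ||u|| = √((2)² + (0.2462)²) = √(4.0606) ≈ 2.0151,
  v_1 = u/||u|| ≈ (0.9925, 0.1222) (||v_1|| = 1).

λ_1 = 19.2462,  λ_2 = 2.7538;  v_1 ≈ (0.9925, 0.1222)


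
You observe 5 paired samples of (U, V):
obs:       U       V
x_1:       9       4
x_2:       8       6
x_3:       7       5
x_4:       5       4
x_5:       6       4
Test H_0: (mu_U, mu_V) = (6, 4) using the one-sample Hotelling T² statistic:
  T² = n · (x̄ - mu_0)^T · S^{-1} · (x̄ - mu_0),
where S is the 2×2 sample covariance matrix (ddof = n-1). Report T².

Step 1 — sample mean vector:
  mean(U) = (9 + 8 + 7 + 5 + 6) / 5 = 35/5 = 7
  mean(V) = (4 + 6 + 5 + 4 + 4) / 5 = 23/5 = 4.6
  x̄ = (7, 4.6),  deviation x̄ - mu_0 = (7, 4.6) - (6, 4) = (1, 0.6).

Step 2 — sample covariance matrix, S[i,j] = (1/(n-1)) · Σ_k (x_{k,i} - mean_i) · (x_{k,j} - mean_j), divisor n-1 = 4:
  S[U,U] = ((2)·(2) + (1)·(1) + (0)·(0) + (-2)·(-2) + (-1)·(-1)) / 4 = 10/4 = 2.5
  S[U,V] = ((2)·(-0.6) + (1)·(1.4) + (0)·(0.4) + (-2)·(-0.6) + (-1)·(-0.6)) / 4 = 2/4 = 0.5
  S[V,V] = ((-0.6)·(-0.6) + (1.4)·(1.4) + (0.4)·(0.4) + (-0.6)·(-0.6) + (-0.6)·(-0.6)) / 4 = 3.2/4 = 0.8
  S = [[2.5, 0.5],
 [0.5, 0.8]].

Step 3 — invert S. det(S) = 2.5·0.8 - (0.5)² = 1.75.
  S^{-1} = (1/det) · [[d, -b], [-b, a]] = [[0.4571, -0.2857],
 [-0.2857, 1.4286]].

Step 4 — quadratic form (x̄ - mu_0)^T · S^{-1} · (x̄ - mu_0):
  S^{-1} · (x̄ - mu_0) = (0.2857, 0.5714),
  (x̄ - mu_0)^T · [...] = (1)·(0.2857) + (0.6)·(0.5714) = 0.6286.

Step 5 — scale by n: T² = 5 · 0.6286 = 3.1429.

T² ≈ 3.1429


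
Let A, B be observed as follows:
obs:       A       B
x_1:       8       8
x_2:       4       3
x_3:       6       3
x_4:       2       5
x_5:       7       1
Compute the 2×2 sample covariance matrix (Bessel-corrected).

Step 1 — column means:
  mean(A) = (8 + 4 + 6 + 2 + 7) / 5 = 27/5 = 5.4
  mean(B) = (8 + 3 + 3 + 5 + 1) / 5 = 20/5 = 4

Step 2 — sample covariance S[i,j] = (1/(n-1)) · Σ_k (x_{k,i} - mean_i) · (x_{k,j} - mean_j), with n-1 = 4.
  S[A,A] = ((2.6)·(2.6) + (-1.4)·(-1.4) + (0.6)·(0.6) + (-3.4)·(-3.4) + (1.6)·(1.6)) / 4 = 23.2/4 = 5.8
  S[A,B] = ((2.6)·(4) + (-1.4)·(-1) + (0.6)·(-1) + (-3.4)·(1) + (1.6)·(-3)) / 4 = 3/4 = 0.75
  S[B,B] = ((4)·(4) + (-1)·(-1) + (-1)·(-1) + (1)·(1) + (-3)·(-3)) / 4 = 28/4 = 7

S is symmetric (S[j,i] = S[i,j]). Assembling:

S = [[5.8, 0.75],
 [0.75, 7]]


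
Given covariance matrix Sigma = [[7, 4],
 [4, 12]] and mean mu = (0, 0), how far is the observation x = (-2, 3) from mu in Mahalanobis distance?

Step 1 — centre the observation: (x - mu) = (-2, 3).

Step 2 — invert Sigma. det(Sigma) = 7·12 - (4)² = 68.
  Sigma^{-1} = (1/det) · [[d, -b], [-b, a]] = [[0.1765, -0.0588],
 [-0.0588, 0.1029]].

Step 3 — form the quadratic (x - mu)^T · Sigma^{-1} · (x - mu):
  Sigma^{-1} · (x - mu) = (-0.5294, 0.4265).
  (x - mu)^T · [Sigma^{-1} · (x - mu)] = (-2)·(-0.5294) + (3)·(0.4265) = 2.3382.

Step 4 — take square root: d = √(2.3382) ≈ 1.5291.

d(x, mu) = √(2.3382) ≈ 1.5291


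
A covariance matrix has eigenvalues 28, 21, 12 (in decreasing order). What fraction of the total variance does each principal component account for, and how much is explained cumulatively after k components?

Step 1 — total variance = trace(Sigma) = Σ λ_i = 28 + 21 + 12 = 61.

Step 2 — fraction explained by component i = λ_i / Σ λ:
  PC1: 28/61 = 0.459
  PC2: 21/61 = 0.3443
  PC3: 12/61 = 0.1967

Step 3 — cumulative fraction after k components = (λ_1 + ... + λ_k) / Σ λ:
  k = 1: 28/61 = 0.459
  k = 2: (28 + 21)/61 = 49/61 = 0.8033
  k = 3: (28 + 21 + 12)/61 = 61/61 = 1

Summary (fraction, with percent):

explained: PC1 0.459 (45.9%), PC2 0.3443 (34.43%), PC3 0.1967 (19.67%);  cumulative: 0.459, 0.8033, 1


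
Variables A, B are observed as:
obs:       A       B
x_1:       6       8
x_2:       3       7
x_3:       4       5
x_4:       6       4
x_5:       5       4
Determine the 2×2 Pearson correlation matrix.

Step 1 — column means:
  mean(A) = (6 + 3 + 4 + 6 + 5) / 5 = 24/5 = 4.8
  mean(B) = (8 + 7 + 5 + 4 + 4) / 5 = 28/5 = 5.6

Step 2 — sample variances and covariances s[i,j] = (1/(n-1)) · Σ_k (x_{k,i} - mean_i) · (x_{k,j} - mean_j), with n-1 = 4:
  s[A,A] = ((1.2)·(1.2) + (-1.8)·(-1.8) + (-0.8)·(-0.8) + (1.2)·(1.2) + (0.2)·(0.2)) / 4 = 6.8/4 = 1.7
  s[A,B] = ((1.2)·(2.4) + (-1.8)·(1.4) + (-0.8)·(-0.6) + (1.2)·(-1.6) + (0.2)·(-1.6)) / 4 = -1.4/4 = -0.35
  s[B,B] = ((2.4)·(2.4) + (1.4)·(1.4) + (-0.6)·(-0.6) + (-1.6)·(-1.6) + (-1.6)·(-1.6)) / 4 = 13.2/4 = 3.3
  Sample standard deviations s_i = √(s[i,i]):
  s(A) = √(1.7) = 1.3038
  s(B) = √(3.3) = 1.8166

Step 3 — r_{ij} = s_{ij} / (s_i · s_j):
  r[A,A] = 1 (diagonal).
  r[A,B] = -0.35 / (1.3038 · 1.8166) = -0.35 / 2.3685 = -0.1478
  r[B,B] = 1 (diagonal).

R is symmetric with unit diagonal. Assembling:

R = [[1, -0.1478],
 [-0.1478, 1]]


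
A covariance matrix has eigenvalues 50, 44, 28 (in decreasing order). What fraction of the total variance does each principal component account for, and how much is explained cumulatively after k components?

Step 1 — total variance = trace(Sigma) = Σ λ_i = 50 + 44 + 28 = 122.

Step 2 — fraction explained by component i = λ_i / Σ λ:
  PC1: 50/122 = 0.4098
  PC2: 44/122 = 0.3607
  PC3: 28/122 = 0.2295

Step 3 — cumulative fraction after k components = (λ_1 + ... + λ_k) / Σ λ:
  k = 1: 50/122 = 0.4098
  k = 2: (50 + 44)/122 = 94/122 = 0.7705
  k = 3: (50 + 44 + 28)/122 = 122/122 = 1

Summary (fraction, with percent):

explained: PC1 0.4098 (40.98%), PC2 0.3607 (36.07%), PC3 0.2295 (22.95%);  cumulative: 0.4098, 0.7705, 1


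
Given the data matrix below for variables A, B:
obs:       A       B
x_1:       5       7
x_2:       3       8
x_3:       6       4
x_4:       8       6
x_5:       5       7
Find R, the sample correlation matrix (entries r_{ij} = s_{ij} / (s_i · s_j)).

Step 1 — column means:
  mean(A) = (5 + 3 + 6 + 8 + 5) / 5 = 27/5 = 5.4
  mean(B) = (7 + 8 + 4 + 6 + 7) / 5 = 32/5 = 6.4

Step 2 — sample variances and covariances s[i,j] = (1/(n-1)) · Σ_k (x_{k,i} - mean_i) · (x_{k,j} - mean_j), with n-1 = 4:
  s[A,A] = ((-0.4)·(-0.4) + (-2.4)·(-2.4) + (0.6)·(0.6) + (2.6)·(2.6) + (-0.4)·(-0.4)) / 4 = 13.2/4 = 3.3
  s[A,B] = ((-0.4)·(0.6) + (-2.4)·(1.6) + (0.6)·(-2.4) + (2.6)·(-0.4) + (-0.4)·(0.6)) / 4 = -6.8/4 = -1.7
  s[B,B] = ((0.6)·(0.6) + (1.6)·(1.6) + (-2.4)·(-2.4) + (-0.4)·(-0.4) + (0.6)·(0.6)) / 4 = 9.2/4 = 2.3
  Sample standard deviations s_i = √(s[i,i]):
  s(A) = √(3.3) = 1.8166
  s(B) = √(2.3) = 1.5166

Step 3 — r_{ij} = s_{ij} / (s_i · s_j):
  r[A,A] = 1 (diagonal).
  r[A,B] = -1.7 / (1.8166 · 1.5166) = -1.7 / 2.755 = -0.6171
  r[B,B] = 1 (diagonal).

R is symmetric with unit diagonal. Assembling:

R = [[1, -0.6171],
 [-0.6171, 1]]


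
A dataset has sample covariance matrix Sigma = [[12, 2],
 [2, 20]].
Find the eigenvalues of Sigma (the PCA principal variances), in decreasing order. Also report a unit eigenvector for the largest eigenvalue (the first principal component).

Step 1 — characteristic polynomial of 2×2 Sigma:
  det(Sigma - λI) = λ² - trace · λ + det = 0.
  trace = 12 + 20 = 32, det = 12·20 - (2)² = 236.
Step 2 — discriminant:
  Δ = trace² - 4·det = 1024 - 944 = 80.
Step 3 — eigenvalues:
  λ = (trace ± √Δ)/2 = (32 ± 8.9443)/2,
  λ_1 = 20.4721,  λ_2 = 11.5279.

Step 4 — unit eigenvector for λ_1: solve (Sigma - λ_1 I)v = 0. First row:
  (12 - 20.4721)·v_x + (2)·v_y = 0, i.e. (-8.4721)·v_x + (2)·v_y = 0,
  so v ∝ (b, λ_1 - a) = (2, 8.4721) = u.
  ||u|| = √((2)² + (8.4721)²) = √(75.7771) ≈ 8.705,
  v_1 = u/||u|| ≈ (0.2298, 0.9732) (||v_1|| = 1).

λ_1 = 20.4721,  λ_2 = 11.5279;  v_1 ≈ (0.2298, 0.9732)


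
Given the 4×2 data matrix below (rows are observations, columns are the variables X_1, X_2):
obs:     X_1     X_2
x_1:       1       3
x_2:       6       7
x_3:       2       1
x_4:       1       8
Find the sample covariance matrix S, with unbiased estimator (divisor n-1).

Step 1 — column means:
  mean(X_1) = (1 + 6 + 2 + 1) / 4 = 10/4 = 2.5
  mean(X_2) = (3 + 7 + 1 + 8) / 4 = 19/4 = 4.75

Step 2 — sample covariance S[i,j] = (1/(n-1)) · Σ_k (x_{k,i} - mean_i) · (x_{k,j} - mean_j), with n-1 = 3.
  S[X_1,X_1] = ((-1.5)·(-1.5) + (3.5)·(3.5) + (-0.5)·(-0.5) + (-1.5)·(-1.5)) / 3 = 17/3 = 5.6667
  S[X_1,X_2] = ((-1.5)·(-1.75) + (3.5)·(2.25) + (-0.5)·(-3.75) + (-1.5)·(3.25)) / 3 = 7.5/3 = 2.5
  S[X_2,X_2] = ((-1.75)·(-1.75) + (2.25)·(2.25) + (-3.75)·(-3.75) + (3.25)·(3.25)) / 3 = 32.75/3 = 10.9167

S is symmetric (S[j,i] = S[i,j]). Assembling:

S = [[5.6667, 2.5],
 [2.5, 10.9167]]


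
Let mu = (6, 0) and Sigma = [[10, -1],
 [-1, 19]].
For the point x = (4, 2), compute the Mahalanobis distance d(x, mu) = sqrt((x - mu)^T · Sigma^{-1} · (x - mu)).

Step 1 — centre the observation: (x - mu) = (-2, 2).

Step 2 — invert Sigma. det(Sigma) = 10·19 - (-1)² = 189.
  Sigma^{-1} = (1/det) · [[d, -b], [-b, a]] = [[0.1005, 0.0053],
 [0.0053, 0.0529]].

Step 3 — form the quadratic (x - mu)^T · Sigma^{-1} · (x - mu):
  Sigma^{-1} · (x - mu) = (-0.1905, 0.0952).
  (x - mu)^T · [Sigma^{-1} · (x - mu)] = (-2)·(-0.1905) + (2)·(0.0952) = 0.5714.

Step 4 — take square root: d = √(0.5714) ≈ 0.7559.

d(x, mu) = √(0.5714) ≈ 0.7559


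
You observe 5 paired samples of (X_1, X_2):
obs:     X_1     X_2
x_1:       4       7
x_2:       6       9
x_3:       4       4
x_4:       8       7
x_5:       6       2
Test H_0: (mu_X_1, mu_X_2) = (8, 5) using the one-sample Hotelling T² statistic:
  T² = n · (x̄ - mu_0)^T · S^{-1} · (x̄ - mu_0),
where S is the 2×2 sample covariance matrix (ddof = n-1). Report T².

Step 1 — sample mean vector:
  mean(X_1) = (4 + 6 + 4 + 8 + 6) / 5 = 28/5 = 5.6
  mean(X_2) = (7 + 9 + 4 + 7 + 2) / 5 = 29/5 = 5.8
  x̄ = (5.6, 5.8),  deviation x̄ - mu_0 = (5.6, 5.8) - (8, 5) = (-2.4, 0.8).

Step 2 — sample covariance matrix, S[i,j] = (1/(n-1)) · Σ_k (x_{k,i} - mean_i) · (x_{k,j} - mean_j), divisor n-1 = 4:
  S[X_1,X_1] = ((-1.6)·(-1.6) + (0.4)·(0.4) + (-1.6)·(-1.6) + (2.4)·(2.4) + (0.4)·(0.4)) / 4 = 11.2/4 = 2.8
  S[X_1,X_2] = ((-1.6)·(1.2) + (0.4)·(3.2) + (-1.6)·(-1.8) + (2.4)·(1.2) + (0.4)·(-3.8)) / 4 = 3.6/4 = 0.9
  S[X_2,X_2] = ((1.2)·(1.2) + (3.2)·(3.2) + (-1.8)·(-1.8) + (1.2)·(1.2) + (-3.8)·(-3.8)) / 4 = 30.8/4 = 7.7
  S = [[2.8, 0.9],
 [0.9, 7.7]].

Step 3 — invert S. det(S) = 2.8·7.7 - (0.9)² = 20.75.
  S^{-1} = (1/det) · [[d, -b], [-b, a]] = [[0.3711, -0.0434],
 [-0.0434, 0.1349]].

Step 4 — quadratic form (x̄ - mu_0)^T · S^{-1} · (x̄ - mu_0):
  S^{-1} · (x̄ - mu_0) = (-0.9253, 0.212),
  (x̄ - mu_0)^T · [...] = (-2.4)·(-0.9253) + (0.8)·(0.212) = 2.3904.

Step 5 — scale by n: T² = 5 · 2.3904 = 11.9518.

T² ≈ 11.9518


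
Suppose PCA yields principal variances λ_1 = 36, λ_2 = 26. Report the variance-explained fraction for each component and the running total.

Step 1 — total variance = trace(Sigma) = Σ λ_i = 36 + 26 = 62.

Step 2 — fraction explained by component i = λ_i / Σ λ:
  PC1: 36/62 = 0.5806
  PC2: 26/62 = 0.4194

Step 3 — cumulative fraction after k components = (λ_1 + ... + λ_k) / Σ λ:
  k = 1: 36/62 = 0.5806
  k = 2: (36 + 26)/62 = 62/62 = 1

Summary (fraction, with percent):

explained: PC1 0.5806 (58.06%), PC2 0.4194 (41.94%);  cumulative: 0.5806, 1


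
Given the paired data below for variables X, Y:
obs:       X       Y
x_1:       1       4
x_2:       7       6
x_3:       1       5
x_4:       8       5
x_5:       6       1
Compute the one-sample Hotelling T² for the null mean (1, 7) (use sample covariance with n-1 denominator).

Step 1 — sample mean vector:
  mean(X) = (1 + 7 + 1 + 8 + 6) / 5 = 23/5 = 4.6
  mean(Y) = (4 + 6 + 5 + 5 + 1) / 5 = 21/5 = 4.2
  x̄ = (4.6, 4.2),  deviation x̄ - mu_0 = (4.6, 4.2) - (1, 7) = (3.6, -2.8).

Step 2 — sample covariance matrix, S[i,j] = (1/(n-1)) · Σ_k (x_{k,i} - mean_i) · (x_{k,j} - mean_j), divisor n-1 = 4:
  S[X,X] = ((-3.6)·(-3.6) + (2.4)·(2.4) + (-3.6)·(-3.6) + (3.4)·(3.4) + (1.4)·(1.4)) / 4 = 45.2/4 = 11.3
  S[X,Y] = ((-3.6)·(-0.2) + (2.4)·(1.8) + (-3.6)·(0.8) + (3.4)·(0.8) + (1.4)·(-3.2)) / 4 = 0.4/4 = 0.1
  S[Y,Y] = ((-0.2)·(-0.2) + (1.8)·(1.8) + (0.8)·(0.8) + (0.8)·(0.8) + (-3.2)·(-3.2)) / 4 = 14.8/4 = 3.7
  S = [[11.3, 0.1],
 [0.1, 3.7]].

Step 3 — invert S. det(S) = 11.3·3.7 - (0.1)² = 41.8.
  S^{-1} = (1/det) · [[d, -b], [-b, a]] = [[0.0885, -0.0024],
 [-0.0024, 0.2703]].

Step 4 — quadratic form (x̄ - mu_0)^T · S^{-1} · (x̄ - mu_0):
  S^{-1} · (x̄ - mu_0) = (0.3254, -0.7656),
  (x̄ - mu_0)^T · [...] = (3.6)·(0.3254) + (-2.8)·(-0.7656) = 3.3148.

Step 5 — scale by n: T² = 5 · 3.3148 = 16.5742.

T² ≈ 16.5742


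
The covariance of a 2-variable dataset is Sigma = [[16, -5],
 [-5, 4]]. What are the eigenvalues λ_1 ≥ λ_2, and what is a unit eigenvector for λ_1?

Step 1 — characteristic polynomial of 2×2 Sigma:
  det(Sigma - λI) = λ² - trace · λ + det = 0.
  trace = 16 + 4 = 20, det = 16·4 - (-5)² = 39.
Step 2 — discriminant:
  Δ = trace² - 4·det = 400 - 156 = 244.
Step 3 — eigenvalues:
  λ = (trace ± √Δ)/2 = (20 ± 15.6205)/2,
  λ_1 = 17.8102,  λ_2 = 2.1898.

Step 4 — unit eigenvector for λ_1: solve (Sigma - λ_1 I)v = 0. First row:
  (16 - 17.8102)·v_x + (-5)·v_y = 0, i.e. (-1.8102)·v_x + (-5)·v_y = 0,
  so v ∝ (b, λ_1 - a) = (-5, 1.8102); multiply by -1 so the first entry is positive: u = (5, -1.8102).
  ||u|| = √((5)² + (-1.8102)²) = √(28.277) ≈ 5.3176,
  v_1 = u/||u|| ≈ (0.9403, -0.3404) (||v_1|| = 1).

λ_1 = 17.8102,  λ_2 = 2.1898;  v_1 ≈ (0.9403, -0.3404)


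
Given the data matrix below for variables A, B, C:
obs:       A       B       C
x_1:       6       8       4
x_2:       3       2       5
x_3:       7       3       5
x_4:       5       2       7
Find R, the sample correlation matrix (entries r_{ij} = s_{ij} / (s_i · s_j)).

Step 1 — column means:
  mean(A) = (6 + 3 + 7 + 5) / 4 = 21/4 = 5.25
  mean(B) = (8 + 2 + 3 + 2) / 4 = 15/4 = 3.75
  mean(C) = (4 + 5 + 5 + 7) / 4 = 21/4 = 5.25

Step 2 — sample variances and covariances s[i,j] = (1/(n-1)) · Σ_k (x_{k,i} - mean_i) · (x_{k,j} - mean_j), with n-1 = 3:
  s[A,A] = ((0.75)·(0.75) + (-2.25)·(-2.25) + (1.75)·(1.75) + (-0.25)·(-0.25)) / 3 = 8.75/3 = 2.9167
  s[A,B] = ((0.75)·(4.25) + (-2.25)·(-1.75) + (1.75)·(-0.75) + (-0.25)·(-1.75)) / 3 = 6.25/3 = 2.0833
  s[A,C] = ((0.75)·(-1.25) + (-2.25)·(-0.25) + (1.75)·(-0.25) + (-0.25)·(1.75)) / 3 = -1.25/3 = -0.4167
  s[B,B] = ((4.25)·(4.25) + (-1.75)·(-1.75) + (-0.75)·(-0.75) + (-1.75)·(-1.75)) / 3 = 24.75/3 = 8.25
  s[B,C] = ((4.25)·(-1.25) + (-1.75)·(-0.25) + (-0.75)·(-0.25) + (-1.75)·(1.75)) / 3 = -7.75/3 = -2.5833
  s[C,C] = ((-1.25)·(-1.25) + (-0.25)·(-0.25) + (-0.25)·(-0.25) + (1.75)·(1.75)) / 3 = 4.75/3 = 1.5833
  Sample standard deviations s_i = √(s[i,i]):
  s(A) = √(2.9167) = 1.7078
  s(B) = √(8.25) = 2.8723
  s(C) = √(1.5833) = 1.2583

Step 3 — r_{ij} = s_{ij} / (s_i · s_j):
  r[A,A] = 1 (diagonal).
  r[A,B] = 2.0833 / (1.7078 · 2.8723) = 2.0833 / 4.9054 = 0.4247
  r[A,C] = -0.4167 / (1.7078 · 1.2583) = -0.4167 / 2.149 = -0.1939
  r[B,B] = 1 (diagonal).
  r[B,C] = -2.5833 / (2.8723 · 1.2583) = -2.5833 / 3.6142 = -0.7148
  r[C,C] = 1 (diagonal).

R is symmetric with unit diagonal. Assembling:

R = [[1, 0.4247, -0.1939],
 [0.4247, 1, -0.7148],
 [-0.1939, -0.7148, 1]]


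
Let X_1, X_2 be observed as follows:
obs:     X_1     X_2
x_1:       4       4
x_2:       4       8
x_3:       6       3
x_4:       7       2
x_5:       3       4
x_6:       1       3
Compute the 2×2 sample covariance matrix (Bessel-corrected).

Step 1 — column means:
  mean(X_1) = (4 + 4 + 6 + 7 + 3 + 1) / 6 = 25/6 = 4.1667
  mean(X_2) = (4 + 8 + 3 + 2 + 4 + 3) / 6 = 24/6 = 4

Step 2 — sample covariance S[i,j] = (1/(n-1)) · Σ_k (x_{k,i} - mean_i) · (x_{k,j} - mean_j), with n-1 = 5.
  S[X_1,X_1] = ((-0.1667)·(-0.1667) + (-0.1667)·(-0.1667) + (1.8333)·(1.8333) + (2.8333)·(2.8333) + (-1.1667)·(-1.1667) + (-3.1667)·(-3.1667)) / 5 = 22.8333/5 = 4.5667
  S[X_1,X_2] = ((-0.1667)·(0) + (-0.1667)·(4) + (1.8333)·(-1) + (2.8333)·(-2) + (-1.1667)·(0) + (-3.1667)·(-1)) / 5 = -5/5 = -1
  S[X_2,X_2] = ((0)·(0) + (4)·(4) + (-1)·(-1) + (-2)·(-2) + (0)·(0) + (-1)·(-1)) / 5 = 22/5 = 4.4

S is symmetric (S[j,i] = S[i,j]). Assembling:

S = [[4.5667, -1],
 [-1, 4.4]]


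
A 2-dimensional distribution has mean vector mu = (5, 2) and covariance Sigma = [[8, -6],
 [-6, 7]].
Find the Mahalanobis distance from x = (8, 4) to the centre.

Step 1 — centre the observation: (x - mu) = (3, 2).

Step 2 — invert Sigma. det(Sigma) = 8·7 - (-6)² = 20.
  Sigma^{-1} = (1/det) · [[d, -b], [-b, a]] = [[0.35, 0.3],
 [0.3, 0.4]].

Step 3 — form the quadratic (x - mu)^T · Sigma^{-1} · (x - mu):
  Sigma^{-1} · (x - mu) = (1.65, 1.7).
  (x - mu)^T · [Sigma^{-1} · (x - mu)] = (3)·(1.65) + (2)·(1.7) = 8.35.

Step 4 — take square root: d = √(8.35) ≈ 2.8896.

d(x, mu) = √(8.35) ≈ 2.8896
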